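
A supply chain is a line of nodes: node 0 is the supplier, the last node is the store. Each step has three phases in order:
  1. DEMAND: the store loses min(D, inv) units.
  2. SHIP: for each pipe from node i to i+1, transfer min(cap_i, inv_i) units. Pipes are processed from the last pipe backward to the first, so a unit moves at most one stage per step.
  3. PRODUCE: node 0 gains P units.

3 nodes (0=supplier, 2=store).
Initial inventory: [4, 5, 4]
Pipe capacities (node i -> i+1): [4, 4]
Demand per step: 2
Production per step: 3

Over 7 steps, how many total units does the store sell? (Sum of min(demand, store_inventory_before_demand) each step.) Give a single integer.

Answer: 14

Derivation:
Step 1: sold=2 (running total=2) -> [3 5 6]
Step 2: sold=2 (running total=4) -> [3 4 8]
Step 3: sold=2 (running total=6) -> [3 3 10]
Step 4: sold=2 (running total=8) -> [3 3 11]
Step 5: sold=2 (running total=10) -> [3 3 12]
Step 6: sold=2 (running total=12) -> [3 3 13]
Step 7: sold=2 (running total=14) -> [3 3 14]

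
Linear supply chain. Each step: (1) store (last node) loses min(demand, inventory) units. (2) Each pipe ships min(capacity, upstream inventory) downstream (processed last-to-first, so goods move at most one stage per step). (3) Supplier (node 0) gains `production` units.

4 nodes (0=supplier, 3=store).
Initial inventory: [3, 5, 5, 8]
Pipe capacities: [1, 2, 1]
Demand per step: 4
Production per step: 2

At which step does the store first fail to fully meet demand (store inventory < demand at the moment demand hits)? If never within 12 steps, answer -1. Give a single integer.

Step 1: demand=4,sold=4 ship[2->3]=1 ship[1->2]=2 ship[0->1]=1 prod=2 -> [4 4 6 5]
Step 2: demand=4,sold=4 ship[2->3]=1 ship[1->2]=2 ship[0->1]=1 prod=2 -> [5 3 7 2]
Step 3: demand=4,sold=2 ship[2->3]=1 ship[1->2]=2 ship[0->1]=1 prod=2 -> [6 2 8 1]
Step 4: demand=4,sold=1 ship[2->3]=1 ship[1->2]=2 ship[0->1]=1 prod=2 -> [7 1 9 1]
Step 5: demand=4,sold=1 ship[2->3]=1 ship[1->2]=1 ship[0->1]=1 prod=2 -> [8 1 9 1]
Step 6: demand=4,sold=1 ship[2->3]=1 ship[1->2]=1 ship[0->1]=1 prod=2 -> [9 1 9 1]
Step 7: demand=4,sold=1 ship[2->3]=1 ship[1->2]=1 ship[0->1]=1 prod=2 -> [10 1 9 1]
Step 8: demand=4,sold=1 ship[2->3]=1 ship[1->2]=1 ship[0->1]=1 prod=2 -> [11 1 9 1]
Step 9: demand=4,sold=1 ship[2->3]=1 ship[1->2]=1 ship[0->1]=1 prod=2 -> [12 1 9 1]
Step 10: demand=4,sold=1 ship[2->3]=1 ship[1->2]=1 ship[0->1]=1 prod=2 -> [13 1 9 1]
Step 11: demand=4,sold=1 ship[2->3]=1 ship[1->2]=1 ship[0->1]=1 prod=2 -> [14 1 9 1]
Step 12: demand=4,sold=1 ship[2->3]=1 ship[1->2]=1 ship[0->1]=1 prod=2 -> [15 1 9 1]
First stockout at step 3

3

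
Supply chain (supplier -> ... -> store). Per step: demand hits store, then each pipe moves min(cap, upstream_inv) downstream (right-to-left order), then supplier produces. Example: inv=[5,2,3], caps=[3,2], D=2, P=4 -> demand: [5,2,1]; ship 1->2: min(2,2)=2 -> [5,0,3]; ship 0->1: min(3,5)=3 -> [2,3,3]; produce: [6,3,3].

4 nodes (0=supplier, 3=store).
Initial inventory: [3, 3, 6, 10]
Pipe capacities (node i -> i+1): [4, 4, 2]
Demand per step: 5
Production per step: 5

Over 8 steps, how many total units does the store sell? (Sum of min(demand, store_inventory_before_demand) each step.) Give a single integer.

Answer: 24

Derivation:
Step 1: sold=5 (running total=5) -> [5 3 7 7]
Step 2: sold=5 (running total=10) -> [6 4 8 4]
Step 3: sold=4 (running total=14) -> [7 4 10 2]
Step 4: sold=2 (running total=16) -> [8 4 12 2]
Step 5: sold=2 (running total=18) -> [9 4 14 2]
Step 6: sold=2 (running total=20) -> [10 4 16 2]
Step 7: sold=2 (running total=22) -> [11 4 18 2]
Step 8: sold=2 (running total=24) -> [12 4 20 2]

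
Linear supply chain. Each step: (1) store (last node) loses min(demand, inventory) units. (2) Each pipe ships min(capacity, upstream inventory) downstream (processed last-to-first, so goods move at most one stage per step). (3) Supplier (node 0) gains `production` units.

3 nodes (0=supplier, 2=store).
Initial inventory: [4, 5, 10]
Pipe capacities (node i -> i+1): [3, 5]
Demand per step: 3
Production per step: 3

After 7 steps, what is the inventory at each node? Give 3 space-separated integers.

Step 1: demand=3,sold=3 ship[1->2]=5 ship[0->1]=3 prod=3 -> inv=[4 3 12]
Step 2: demand=3,sold=3 ship[1->2]=3 ship[0->1]=3 prod=3 -> inv=[4 3 12]
Step 3: demand=3,sold=3 ship[1->2]=3 ship[0->1]=3 prod=3 -> inv=[4 3 12]
Step 4: demand=3,sold=3 ship[1->2]=3 ship[0->1]=3 prod=3 -> inv=[4 3 12]
Step 5: demand=3,sold=3 ship[1->2]=3 ship[0->1]=3 prod=3 -> inv=[4 3 12]
Step 6: demand=3,sold=3 ship[1->2]=3 ship[0->1]=3 prod=3 -> inv=[4 3 12]
Step 7: demand=3,sold=3 ship[1->2]=3 ship[0->1]=3 prod=3 -> inv=[4 3 12]

4 3 12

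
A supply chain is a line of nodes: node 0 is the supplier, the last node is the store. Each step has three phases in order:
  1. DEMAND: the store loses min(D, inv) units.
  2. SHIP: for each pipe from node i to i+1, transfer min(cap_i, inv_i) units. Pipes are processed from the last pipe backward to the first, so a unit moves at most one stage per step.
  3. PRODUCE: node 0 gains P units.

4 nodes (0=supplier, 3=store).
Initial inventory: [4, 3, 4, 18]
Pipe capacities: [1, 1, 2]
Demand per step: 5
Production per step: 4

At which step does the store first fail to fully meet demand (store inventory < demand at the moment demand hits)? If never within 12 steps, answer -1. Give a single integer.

Step 1: demand=5,sold=5 ship[2->3]=2 ship[1->2]=1 ship[0->1]=1 prod=4 -> [7 3 3 15]
Step 2: demand=5,sold=5 ship[2->3]=2 ship[1->2]=1 ship[0->1]=1 prod=4 -> [10 3 2 12]
Step 3: demand=5,sold=5 ship[2->3]=2 ship[1->2]=1 ship[0->1]=1 prod=4 -> [13 3 1 9]
Step 4: demand=5,sold=5 ship[2->3]=1 ship[1->2]=1 ship[0->1]=1 prod=4 -> [16 3 1 5]
Step 5: demand=5,sold=5 ship[2->3]=1 ship[1->2]=1 ship[0->1]=1 prod=4 -> [19 3 1 1]
Step 6: demand=5,sold=1 ship[2->3]=1 ship[1->2]=1 ship[0->1]=1 prod=4 -> [22 3 1 1]
Step 7: demand=5,sold=1 ship[2->3]=1 ship[1->2]=1 ship[0->1]=1 prod=4 -> [25 3 1 1]
Step 8: demand=5,sold=1 ship[2->3]=1 ship[1->2]=1 ship[0->1]=1 prod=4 -> [28 3 1 1]
Step 9: demand=5,sold=1 ship[2->3]=1 ship[1->2]=1 ship[0->1]=1 prod=4 -> [31 3 1 1]
Step 10: demand=5,sold=1 ship[2->3]=1 ship[1->2]=1 ship[0->1]=1 prod=4 -> [34 3 1 1]
Step 11: demand=5,sold=1 ship[2->3]=1 ship[1->2]=1 ship[0->1]=1 prod=4 -> [37 3 1 1]
Step 12: demand=5,sold=1 ship[2->3]=1 ship[1->2]=1 ship[0->1]=1 prod=4 -> [40 3 1 1]
First stockout at step 6

6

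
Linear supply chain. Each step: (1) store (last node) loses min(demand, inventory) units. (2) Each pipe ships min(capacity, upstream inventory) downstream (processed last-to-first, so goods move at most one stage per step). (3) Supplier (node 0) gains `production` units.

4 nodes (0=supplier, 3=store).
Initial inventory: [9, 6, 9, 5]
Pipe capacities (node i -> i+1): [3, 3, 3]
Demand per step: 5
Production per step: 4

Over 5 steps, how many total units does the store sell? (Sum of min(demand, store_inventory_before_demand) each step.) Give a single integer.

Step 1: sold=5 (running total=5) -> [10 6 9 3]
Step 2: sold=3 (running total=8) -> [11 6 9 3]
Step 3: sold=3 (running total=11) -> [12 6 9 3]
Step 4: sold=3 (running total=14) -> [13 6 9 3]
Step 5: sold=3 (running total=17) -> [14 6 9 3]

Answer: 17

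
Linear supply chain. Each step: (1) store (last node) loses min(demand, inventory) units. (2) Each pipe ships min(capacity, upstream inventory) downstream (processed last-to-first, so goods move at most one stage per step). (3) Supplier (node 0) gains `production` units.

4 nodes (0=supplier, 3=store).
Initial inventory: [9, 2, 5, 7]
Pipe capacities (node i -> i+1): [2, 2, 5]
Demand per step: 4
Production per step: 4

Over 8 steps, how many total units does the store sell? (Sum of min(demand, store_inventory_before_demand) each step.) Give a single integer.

Answer: 24

Derivation:
Step 1: sold=4 (running total=4) -> [11 2 2 8]
Step 2: sold=4 (running total=8) -> [13 2 2 6]
Step 3: sold=4 (running total=12) -> [15 2 2 4]
Step 4: sold=4 (running total=16) -> [17 2 2 2]
Step 5: sold=2 (running total=18) -> [19 2 2 2]
Step 6: sold=2 (running total=20) -> [21 2 2 2]
Step 7: sold=2 (running total=22) -> [23 2 2 2]
Step 8: sold=2 (running total=24) -> [25 2 2 2]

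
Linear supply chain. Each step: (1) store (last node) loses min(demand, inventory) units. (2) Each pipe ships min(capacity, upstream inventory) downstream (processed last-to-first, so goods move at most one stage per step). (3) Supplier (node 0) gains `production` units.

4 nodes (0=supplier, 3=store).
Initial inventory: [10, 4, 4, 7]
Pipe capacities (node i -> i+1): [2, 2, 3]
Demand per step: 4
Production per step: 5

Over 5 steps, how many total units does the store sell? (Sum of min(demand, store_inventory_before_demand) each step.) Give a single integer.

Step 1: sold=4 (running total=4) -> [13 4 3 6]
Step 2: sold=4 (running total=8) -> [16 4 2 5]
Step 3: sold=4 (running total=12) -> [19 4 2 3]
Step 4: sold=3 (running total=15) -> [22 4 2 2]
Step 5: sold=2 (running total=17) -> [25 4 2 2]

Answer: 17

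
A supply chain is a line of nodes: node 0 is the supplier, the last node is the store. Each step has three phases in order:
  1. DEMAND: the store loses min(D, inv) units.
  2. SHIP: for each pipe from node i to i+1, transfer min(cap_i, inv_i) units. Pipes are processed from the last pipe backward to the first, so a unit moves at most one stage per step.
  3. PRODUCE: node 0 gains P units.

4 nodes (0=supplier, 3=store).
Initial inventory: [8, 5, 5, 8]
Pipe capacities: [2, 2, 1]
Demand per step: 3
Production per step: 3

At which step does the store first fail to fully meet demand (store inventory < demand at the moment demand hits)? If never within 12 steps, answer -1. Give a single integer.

Step 1: demand=3,sold=3 ship[2->3]=1 ship[1->2]=2 ship[0->1]=2 prod=3 -> [9 5 6 6]
Step 2: demand=3,sold=3 ship[2->3]=1 ship[1->2]=2 ship[0->1]=2 prod=3 -> [10 5 7 4]
Step 3: demand=3,sold=3 ship[2->3]=1 ship[1->2]=2 ship[0->1]=2 prod=3 -> [11 5 8 2]
Step 4: demand=3,sold=2 ship[2->3]=1 ship[1->2]=2 ship[0->1]=2 prod=3 -> [12 5 9 1]
Step 5: demand=3,sold=1 ship[2->3]=1 ship[1->2]=2 ship[0->1]=2 prod=3 -> [13 5 10 1]
Step 6: demand=3,sold=1 ship[2->3]=1 ship[1->2]=2 ship[0->1]=2 prod=3 -> [14 5 11 1]
Step 7: demand=3,sold=1 ship[2->3]=1 ship[1->2]=2 ship[0->1]=2 prod=3 -> [15 5 12 1]
Step 8: demand=3,sold=1 ship[2->3]=1 ship[1->2]=2 ship[0->1]=2 prod=3 -> [16 5 13 1]
Step 9: demand=3,sold=1 ship[2->3]=1 ship[1->2]=2 ship[0->1]=2 prod=3 -> [17 5 14 1]
Step 10: demand=3,sold=1 ship[2->3]=1 ship[1->2]=2 ship[0->1]=2 prod=3 -> [18 5 15 1]
Step 11: demand=3,sold=1 ship[2->3]=1 ship[1->2]=2 ship[0->1]=2 prod=3 -> [19 5 16 1]
Step 12: demand=3,sold=1 ship[2->3]=1 ship[1->2]=2 ship[0->1]=2 prod=3 -> [20 5 17 1]
First stockout at step 4

4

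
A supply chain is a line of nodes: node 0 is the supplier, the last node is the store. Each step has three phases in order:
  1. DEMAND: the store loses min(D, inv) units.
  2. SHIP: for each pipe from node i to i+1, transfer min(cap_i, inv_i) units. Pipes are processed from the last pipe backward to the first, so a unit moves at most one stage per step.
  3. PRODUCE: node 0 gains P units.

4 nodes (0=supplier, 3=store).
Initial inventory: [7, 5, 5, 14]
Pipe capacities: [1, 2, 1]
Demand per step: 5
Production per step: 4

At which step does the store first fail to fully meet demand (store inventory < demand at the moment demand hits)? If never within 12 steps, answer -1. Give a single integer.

Step 1: demand=5,sold=5 ship[2->3]=1 ship[1->2]=2 ship[0->1]=1 prod=4 -> [10 4 6 10]
Step 2: demand=5,sold=5 ship[2->3]=1 ship[1->2]=2 ship[0->1]=1 prod=4 -> [13 3 7 6]
Step 3: demand=5,sold=5 ship[2->3]=1 ship[1->2]=2 ship[0->1]=1 prod=4 -> [16 2 8 2]
Step 4: demand=5,sold=2 ship[2->3]=1 ship[1->2]=2 ship[0->1]=1 prod=4 -> [19 1 9 1]
Step 5: demand=5,sold=1 ship[2->3]=1 ship[1->2]=1 ship[0->1]=1 prod=4 -> [22 1 9 1]
Step 6: demand=5,sold=1 ship[2->3]=1 ship[1->2]=1 ship[0->1]=1 prod=4 -> [25 1 9 1]
Step 7: demand=5,sold=1 ship[2->3]=1 ship[1->2]=1 ship[0->1]=1 prod=4 -> [28 1 9 1]
Step 8: demand=5,sold=1 ship[2->3]=1 ship[1->2]=1 ship[0->1]=1 prod=4 -> [31 1 9 1]
Step 9: demand=5,sold=1 ship[2->3]=1 ship[1->2]=1 ship[0->1]=1 prod=4 -> [34 1 9 1]
Step 10: demand=5,sold=1 ship[2->3]=1 ship[1->2]=1 ship[0->1]=1 prod=4 -> [37 1 9 1]
Step 11: demand=5,sold=1 ship[2->3]=1 ship[1->2]=1 ship[0->1]=1 prod=4 -> [40 1 9 1]
Step 12: demand=5,sold=1 ship[2->3]=1 ship[1->2]=1 ship[0->1]=1 prod=4 -> [43 1 9 1]
First stockout at step 4

4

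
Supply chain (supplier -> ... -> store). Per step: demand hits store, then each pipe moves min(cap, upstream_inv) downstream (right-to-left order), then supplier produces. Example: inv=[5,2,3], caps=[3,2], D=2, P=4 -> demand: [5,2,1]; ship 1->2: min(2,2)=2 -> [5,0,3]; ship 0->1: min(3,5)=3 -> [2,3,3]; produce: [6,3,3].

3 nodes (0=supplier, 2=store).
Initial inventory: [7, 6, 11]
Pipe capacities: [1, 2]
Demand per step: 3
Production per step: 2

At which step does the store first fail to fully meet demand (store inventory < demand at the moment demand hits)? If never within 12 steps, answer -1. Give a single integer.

Step 1: demand=3,sold=3 ship[1->2]=2 ship[0->1]=1 prod=2 -> [8 5 10]
Step 2: demand=3,sold=3 ship[1->2]=2 ship[0->1]=1 prod=2 -> [9 4 9]
Step 3: demand=3,sold=3 ship[1->2]=2 ship[0->1]=1 prod=2 -> [10 3 8]
Step 4: demand=3,sold=3 ship[1->2]=2 ship[0->1]=1 prod=2 -> [11 2 7]
Step 5: demand=3,sold=3 ship[1->2]=2 ship[0->1]=1 prod=2 -> [12 1 6]
Step 6: demand=3,sold=3 ship[1->2]=1 ship[0->1]=1 prod=2 -> [13 1 4]
Step 7: demand=3,sold=3 ship[1->2]=1 ship[0->1]=1 prod=2 -> [14 1 2]
Step 8: demand=3,sold=2 ship[1->2]=1 ship[0->1]=1 prod=2 -> [15 1 1]
Step 9: demand=3,sold=1 ship[1->2]=1 ship[0->1]=1 prod=2 -> [16 1 1]
Step 10: demand=3,sold=1 ship[1->2]=1 ship[0->1]=1 prod=2 -> [17 1 1]
Step 11: demand=3,sold=1 ship[1->2]=1 ship[0->1]=1 prod=2 -> [18 1 1]
Step 12: demand=3,sold=1 ship[1->2]=1 ship[0->1]=1 prod=2 -> [19 1 1]
First stockout at step 8

8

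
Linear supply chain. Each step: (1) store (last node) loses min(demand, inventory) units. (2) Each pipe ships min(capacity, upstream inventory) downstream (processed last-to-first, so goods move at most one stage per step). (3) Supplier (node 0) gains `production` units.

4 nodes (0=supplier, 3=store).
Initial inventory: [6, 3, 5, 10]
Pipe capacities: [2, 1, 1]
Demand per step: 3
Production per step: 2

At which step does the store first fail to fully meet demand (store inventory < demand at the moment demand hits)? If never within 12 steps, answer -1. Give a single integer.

Step 1: demand=3,sold=3 ship[2->3]=1 ship[1->2]=1 ship[0->1]=2 prod=2 -> [6 4 5 8]
Step 2: demand=3,sold=3 ship[2->3]=1 ship[1->2]=1 ship[0->1]=2 prod=2 -> [6 5 5 6]
Step 3: demand=3,sold=3 ship[2->3]=1 ship[1->2]=1 ship[0->1]=2 prod=2 -> [6 6 5 4]
Step 4: demand=3,sold=3 ship[2->3]=1 ship[1->2]=1 ship[0->1]=2 prod=2 -> [6 7 5 2]
Step 5: demand=3,sold=2 ship[2->3]=1 ship[1->2]=1 ship[0->1]=2 prod=2 -> [6 8 5 1]
Step 6: demand=3,sold=1 ship[2->3]=1 ship[1->2]=1 ship[0->1]=2 prod=2 -> [6 9 5 1]
Step 7: demand=3,sold=1 ship[2->3]=1 ship[1->2]=1 ship[0->1]=2 prod=2 -> [6 10 5 1]
Step 8: demand=3,sold=1 ship[2->3]=1 ship[1->2]=1 ship[0->1]=2 prod=2 -> [6 11 5 1]
Step 9: demand=3,sold=1 ship[2->3]=1 ship[1->2]=1 ship[0->1]=2 prod=2 -> [6 12 5 1]
Step 10: demand=3,sold=1 ship[2->3]=1 ship[1->2]=1 ship[0->1]=2 prod=2 -> [6 13 5 1]
Step 11: demand=3,sold=1 ship[2->3]=1 ship[1->2]=1 ship[0->1]=2 prod=2 -> [6 14 5 1]
Step 12: demand=3,sold=1 ship[2->3]=1 ship[1->2]=1 ship[0->1]=2 prod=2 -> [6 15 5 1]
First stockout at step 5

5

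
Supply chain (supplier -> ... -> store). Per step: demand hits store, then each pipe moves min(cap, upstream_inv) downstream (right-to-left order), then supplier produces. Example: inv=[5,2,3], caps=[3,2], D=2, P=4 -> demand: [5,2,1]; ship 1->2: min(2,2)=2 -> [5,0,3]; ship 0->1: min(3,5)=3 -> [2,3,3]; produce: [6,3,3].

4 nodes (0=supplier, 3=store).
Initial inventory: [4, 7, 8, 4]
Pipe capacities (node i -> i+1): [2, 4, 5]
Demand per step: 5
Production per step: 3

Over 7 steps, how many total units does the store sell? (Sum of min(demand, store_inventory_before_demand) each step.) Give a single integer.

Answer: 27

Derivation:
Step 1: sold=4 (running total=4) -> [5 5 7 5]
Step 2: sold=5 (running total=9) -> [6 3 6 5]
Step 3: sold=5 (running total=14) -> [7 2 4 5]
Step 4: sold=5 (running total=19) -> [8 2 2 4]
Step 5: sold=4 (running total=23) -> [9 2 2 2]
Step 6: sold=2 (running total=25) -> [10 2 2 2]
Step 7: sold=2 (running total=27) -> [11 2 2 2]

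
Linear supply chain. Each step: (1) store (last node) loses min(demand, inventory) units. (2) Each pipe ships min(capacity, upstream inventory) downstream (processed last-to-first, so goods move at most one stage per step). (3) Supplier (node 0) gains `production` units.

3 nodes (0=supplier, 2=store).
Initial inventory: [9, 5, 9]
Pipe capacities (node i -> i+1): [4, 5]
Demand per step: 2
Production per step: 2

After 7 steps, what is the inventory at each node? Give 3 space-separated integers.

Step 1: demand=2,sold=2 ship[1->2]=5 ship[0->1]=4 prod=2 -> inv=[7 4 12]
Step 2: demand=2,sold=2 ship[1->2]=4 ship[0->1]=4 prod=2 -> inv=[5 4 14]
Step 3: demand=2,sold=2 ship[1->2]=4 ship[0->1]=4 prod=2 -> inv=[3 4 16]
Step 4: demand=2,sold=2 ship[1->2]=4 ship[0->1]=3 prod=2 -> inv=[2 3 18]
Step 5: demand=2,sold=2 ship[1->2]=3 ship[0->1]=2 prod=2 -> inv=[2 2 19]
Step 6: demand=2,sold=2 ship[1->2]=2 ship[0->1]=2 prod=2 -> inv=[2 2 19]
Step 7: demand=2,sold=2 ship[1->2]=2 ship[0->1]=2 prod=2 -> inv=[2 2 19]

2 2 19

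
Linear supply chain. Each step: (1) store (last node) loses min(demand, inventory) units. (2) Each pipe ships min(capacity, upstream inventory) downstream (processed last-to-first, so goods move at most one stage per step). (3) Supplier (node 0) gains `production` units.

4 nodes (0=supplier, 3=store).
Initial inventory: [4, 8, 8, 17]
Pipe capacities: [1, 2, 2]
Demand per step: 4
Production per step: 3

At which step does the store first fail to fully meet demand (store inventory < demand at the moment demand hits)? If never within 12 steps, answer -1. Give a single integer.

Step 1: demand=4,sold=4 ship[2->3]=2 ship[1->2]=2 ship[0->1]=1 prod=3 -> [6 7 8 15]
Step 2: demand=4,sold=4 ship[2->3]=2 ship[1->2]=2 ship[0->1]=1 prod=3 -> [8 6 8 13]
Step 3: demand=4,sold=4 ship[2->3]=2 ship[1->2]=2 ship[0->1]=1 prod=3 -> [10 5 8 11]
Step 4: demand=4,sold=4 ship[2->3]=2 ship[1->2]=2 ship[0->1]=1 prod=3 -> [12 4 8 9]
Step 5: demand=4,sold=4 ship[2->3]=2 ship[1->2]=2 ship[0->1]=1 prod=3 -> [14 3 8 7]
Step 6: demand=4,sold=4 ship[2->3]=2 ship[1->2]=2 ship[0->1]=1 prod=3 -> [16 2 8 5]
Step 7: demand=4,sold=4 ship[2->3]=2 ship[1->2]=2 ship[0->1]=1 prod=3 -> [18 1 8 3]
Step 8: demand=4,sold=3 ship[2->3]=2 ship[1->2]=1 ship[0->1]=1 prod=3 -> [20 1 7 2]
Step 9: demand=4,sold=2 ship[2->3]=2 ship[1->2]=1 ship[0->1]=1 prod=3 -> [22 1 6 2]
Step 10: demand=4,sold=2 ship[2->3]=2 ship[1->2]=1 ship[0->1]=1 prod=3 -> [24 1 5 2]
Step 11: demand=4,sold=2 ship[2->3]=2 ship[1->2]=1 ship[0->1]=1 prod=3 -> [26 1 4 2]
Step 12: demand=4,sold=2 ship[2->3]=2 ship[1->2]=1 ship[0->1]=1 prod=3 -> [28 1 3 2]
First stockout at step 8

8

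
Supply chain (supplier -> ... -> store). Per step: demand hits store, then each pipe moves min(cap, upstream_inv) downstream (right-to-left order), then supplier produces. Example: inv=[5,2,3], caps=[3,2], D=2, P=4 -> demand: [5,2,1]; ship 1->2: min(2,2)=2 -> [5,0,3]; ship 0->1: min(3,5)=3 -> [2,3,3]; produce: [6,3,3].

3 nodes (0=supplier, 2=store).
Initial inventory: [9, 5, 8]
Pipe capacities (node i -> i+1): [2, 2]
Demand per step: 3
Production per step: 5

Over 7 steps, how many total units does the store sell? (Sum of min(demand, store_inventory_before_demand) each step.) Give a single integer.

Answer: 20

Derivation:
Step 1: sold=3 (running total=3) -> [12 5 7]
Step 2: sold=3 (running total=6) -> [15 5 6]
Step 3: sold=3 (running total=9) -> [18 5 5]
Step 4: sold=3 (running total=12) -> [21 5 4]
Step 5: sold=3 (running total=15) -> [24 5 3]
Step 6: sold=3 (running total=18) -> [27 5 2]
Step 7: sold=2 (running total=20) -> [30 5 2]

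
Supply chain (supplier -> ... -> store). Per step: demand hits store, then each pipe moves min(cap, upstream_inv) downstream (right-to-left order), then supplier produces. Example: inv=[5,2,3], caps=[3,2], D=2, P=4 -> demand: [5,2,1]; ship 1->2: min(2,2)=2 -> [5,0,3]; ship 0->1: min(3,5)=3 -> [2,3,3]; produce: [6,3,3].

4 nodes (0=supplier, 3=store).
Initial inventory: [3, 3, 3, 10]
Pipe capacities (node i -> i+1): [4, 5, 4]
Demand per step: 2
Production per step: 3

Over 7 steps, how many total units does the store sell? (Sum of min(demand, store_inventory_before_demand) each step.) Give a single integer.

Step 1: sold=2 (running total=2) -> [3 3 3 11]
Step 2: sold=2 (running total=4) -> [3 3 3 12]
Step 3: sold=2 (running total=6) -> [3 3 3 13]
Step 4: sold=2 (running total=8) -> [3 3 3 14]
Step 5: sold=2 (running total=10) -> [3 3 3 15]
Step 6: sold=2 (running total=12) -> [3 3 3 16]
Step 7: sold=2 (running total=14) -> [3 3 3 17]

Answer: 14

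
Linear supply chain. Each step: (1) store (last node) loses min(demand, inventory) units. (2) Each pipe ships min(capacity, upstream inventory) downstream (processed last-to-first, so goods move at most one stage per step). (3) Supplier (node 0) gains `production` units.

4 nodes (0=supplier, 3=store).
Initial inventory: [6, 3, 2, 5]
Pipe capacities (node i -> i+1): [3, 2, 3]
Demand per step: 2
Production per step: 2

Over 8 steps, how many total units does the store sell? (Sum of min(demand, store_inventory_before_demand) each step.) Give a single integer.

Step 1: sold=2 (running total=2) -> [5 4 2 5]
Step 2: sold=2 (running total=4) -> [4 5 2 5]
Step 3: sold=2 (running total=6) -> [3 6 2 5]
Step 4: sold=2 (running total=8) -> [2 7 2 5]
Step 5: sold=2 (running total=10) -> [2 7 2 5]
Step 6: sold=2 (running total=12) -> [2 7 2 5]
Step 7: sold=2 (running total=14) -> [2 7 2 5]
Step 8: sold=2 (running total=16) -> [2 7 2 5]

Answer: 16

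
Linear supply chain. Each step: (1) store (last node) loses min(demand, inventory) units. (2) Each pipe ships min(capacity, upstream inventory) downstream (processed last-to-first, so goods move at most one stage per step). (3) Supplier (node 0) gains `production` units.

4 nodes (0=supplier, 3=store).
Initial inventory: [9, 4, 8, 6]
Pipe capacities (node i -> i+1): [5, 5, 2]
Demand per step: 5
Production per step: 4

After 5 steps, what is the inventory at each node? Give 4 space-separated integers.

Step 1: demand=5,sold=5 ship[2->3]=2 ship[1->2]=4 ship[0->1]=5 prod=4 -> inv=[8 5 10 3]
Step 2: demand=5,sold=3 ship[2->3]=2 ship[1->2]=5 ship[0->1]=5 prod=4 -> inv=[7 5 13 2]
Step 3: demand=5,sold=2 ship[2->3]=2 ship[1->2]=5 ship[0->1]=5 prod=4 -> inv=[6 5 16 2]
Step 4: demand=5,sold=2 ship[2->3]=2 ship[1->2]=5 ship[0->1]=5 prod=4 -> inv=[5 5 19 2]
Step 5: demand=5,sold=2 ship[2->3]=2 ship[1->2]=5 ship[0->1]=5 prod=4 -> inv=[4 5 22 2]

4 5 22 2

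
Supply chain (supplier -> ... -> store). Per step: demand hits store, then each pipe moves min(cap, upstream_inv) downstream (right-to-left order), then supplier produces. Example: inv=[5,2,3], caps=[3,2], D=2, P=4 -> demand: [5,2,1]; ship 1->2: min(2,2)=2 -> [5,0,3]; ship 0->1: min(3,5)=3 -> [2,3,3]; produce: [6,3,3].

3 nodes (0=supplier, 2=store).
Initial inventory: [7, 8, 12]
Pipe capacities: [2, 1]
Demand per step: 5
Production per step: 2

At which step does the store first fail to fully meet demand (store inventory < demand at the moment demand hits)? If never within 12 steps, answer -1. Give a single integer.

Step 1: demand=5,sold=5 ship[1->2]=1 ship[0->1]=2 prod=2 -> [7 9 8]
Step 2: demand=5,sold=5 ship[1->2]=1 ship[0->1]=2 prod=2 -> [7 10 4]
Step 3: demand=5,sold=4 ship[1->2]=1 ship[0->1]=2 prod=2 -> [7 11 1]
Step 4: demand=5,sold=1 ship[1->2]=1 ship[0->1]=2 prod=2 -> [7 12 1]
Step 5: demand=5,sold=1 ship[1->2]=1 ship[0->1]=2 prod=2 -> [7 13 1]
Step 6: demand=5,sold=1 ship[1->2]=1 ship[0->1]=2 prod=2 -> [7 14 1]
Step 7: demand=5,sold=1 ship[1->2]=1 ship[0->1]=2 prod=2 -> [7 15 1]
Step 8: demand=5,sold=1 ship[1->2]=1 ship[0->1]=2 prod=2 -> [7 16 1]
Step 9: demand=5,sold=1 ship[1->2]=1 ship[0->1]=2 prod=2 -> [7 17 1]
Step 10: demand=5,sold=1 ship[1->2]=1 ship[0->1]=2 prod=2 -> [7 18 1]
Step 11: demand=5,sold=1 ship[1->2]=1 ship[0->1]=2 prod=2 -> [7 19 1]
Step 12: demand=5,sold=1 ship[1->2]=1 ship[0->1]=2 prod=2 -> [7 20 1]
First stockout at step 3

3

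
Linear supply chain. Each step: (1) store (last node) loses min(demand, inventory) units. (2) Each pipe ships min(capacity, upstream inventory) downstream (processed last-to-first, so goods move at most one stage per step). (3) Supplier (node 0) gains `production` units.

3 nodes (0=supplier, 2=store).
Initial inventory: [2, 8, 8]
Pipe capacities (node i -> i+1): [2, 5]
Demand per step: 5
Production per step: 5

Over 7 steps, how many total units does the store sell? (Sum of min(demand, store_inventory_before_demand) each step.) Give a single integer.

Step 1: sold=5 (running total=5) -> [5 5 8]
Step 2: sold=5 (running total=10) -> [8 2 8]
Step 3: sold=5 (running total=15) -> [11 2 5]
Step 4: sold=5 (running total=20) -> [14 2 2]
Step 5: sold=2 (running total=22) -> [17 2 2]
Step 6: sold=2 (running total=24) -> [20 2 2]
Step 7: sold=2 (running total=26) -> [23 2 2]

Answer: 26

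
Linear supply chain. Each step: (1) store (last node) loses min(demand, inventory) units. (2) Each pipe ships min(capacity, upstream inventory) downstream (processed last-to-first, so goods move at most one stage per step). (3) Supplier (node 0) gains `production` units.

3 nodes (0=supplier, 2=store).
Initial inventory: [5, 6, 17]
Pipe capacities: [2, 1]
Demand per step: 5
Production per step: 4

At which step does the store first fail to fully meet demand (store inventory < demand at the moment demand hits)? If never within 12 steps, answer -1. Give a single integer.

Step 1: demand=5,sold=5 ship[1->2]=1 ship[0->1]=2 prod=4 -> [7 7 13]
Step 2: demand=5,sold=5 ship[1->2]=1 ship[0->1]=2 prod=4 -> [9 8 9]
Step 3: demand=5,sold=5 ship[1->2]=1 ship[0->1]=2 prod=4 -> [11 9 5]
Step 4: demand=5,sold=5 ship[1->2]=1 ship[0->1]=2 prod=4 -> [13 10 1]
Step 5: demand=5,sold=1 ship[1->2]=1 ship[0->1]=2 prod=4 -> [15 11 1]
Step 6: demand=5,sold=1 ship[1->2]=1 ship[0->1]=2 prod=4 -> [17 12 1]
Step 7: demand=5,sold=1 ship[1->2]=1 ship[0->1]=2 prod=4 -> [19 13 1]
Step 8: demand=5,sold=1 ship[1->2]=1 ship[0->1]=2 prod=4 -> [21 14 1]
Step 9: demand=5,sold=1 ship[1->2]=1 ship[0->1]=2 prod=4 -> [23 15 1]
Step 10: demand=5,sold=1 ship[1->2]=1 ship[0->1]=2 prod=4 -> [25 16 1]
Step 11: demand=5,sold=1 ship[1->2]=1 ship[0->1]=2 prod=4 -> [27 17 1]
Step 12: demand=5,sold=1 ship[1->2]=1 ship[0->1]=2 prod=4 -> [29 18 1]
First stockout at step 5

5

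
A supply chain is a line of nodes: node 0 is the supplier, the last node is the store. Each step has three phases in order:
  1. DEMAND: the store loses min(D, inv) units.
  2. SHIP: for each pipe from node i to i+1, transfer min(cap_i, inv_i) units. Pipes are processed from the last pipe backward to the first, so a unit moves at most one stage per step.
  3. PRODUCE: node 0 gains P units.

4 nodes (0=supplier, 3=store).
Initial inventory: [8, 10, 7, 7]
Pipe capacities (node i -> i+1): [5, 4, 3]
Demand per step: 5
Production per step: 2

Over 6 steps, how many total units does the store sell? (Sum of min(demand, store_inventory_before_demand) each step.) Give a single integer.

Step 1: sold=5 (running total=5) -> [5 11 8 5]
Step 2: sold=5 (running total=10) -> [2 12 9 3]
Step 3: sold=3 (running total=13) -> [2 10 10 3]
Step 4: sold=3 (running total=16) -> [2 8 11 3]
Step 5: sold=3 (running total=19) -> [2 6 12 3]
Step 6: sold=3 (running total=22) -> [2 4 13 3]

Answer: 22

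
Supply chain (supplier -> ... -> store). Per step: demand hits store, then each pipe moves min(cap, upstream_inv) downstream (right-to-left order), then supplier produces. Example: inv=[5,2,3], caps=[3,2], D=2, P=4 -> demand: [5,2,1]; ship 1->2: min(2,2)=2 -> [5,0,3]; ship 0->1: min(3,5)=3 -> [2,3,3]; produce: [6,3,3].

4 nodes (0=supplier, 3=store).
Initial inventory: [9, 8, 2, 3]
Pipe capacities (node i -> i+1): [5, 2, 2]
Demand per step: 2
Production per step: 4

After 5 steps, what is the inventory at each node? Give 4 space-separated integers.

Step 1: demand=2,sold=2 ship[2->3]=2 ship[1->2]=2 ship[0->1]=5 prod=4 -> inv=[8 11 2 3]
Step 2: demand=2,sold=2 ship[2->3]=2 ship[1->2]=2 ship[0->1]=5 prod=4 -> inv=[7 14 2 3]
Step 3: demand=2,sold=2 ship[2->3]=2 ship[1->2]=2 ship[0->1]=5 prod=4 -> inv=[6 17 2 3]
Step 4: demand=2,sold=2 ship[2->3]=2 ship[1->2]=2 ship[0->1]=5 prod=4 -> inv=[5 20 2 3]
Step 5: demand=2,sold=2 ship[2->3]=2 ship[1->2]=2 ship[0->1]=5 prod=4 -> inv=[4 23 2 3]

4 23 2 3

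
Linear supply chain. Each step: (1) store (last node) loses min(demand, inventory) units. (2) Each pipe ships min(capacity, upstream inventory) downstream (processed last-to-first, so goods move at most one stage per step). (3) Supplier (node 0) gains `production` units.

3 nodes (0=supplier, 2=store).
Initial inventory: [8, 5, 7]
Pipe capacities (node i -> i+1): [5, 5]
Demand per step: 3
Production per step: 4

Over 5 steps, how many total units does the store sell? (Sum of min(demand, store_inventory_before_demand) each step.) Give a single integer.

Answer: 15

Derivation:
Step 1: sold=3 (running total=3) -> [7 5 9]
Step 2: sold=3 (running total=6) -> [6 5 11]
Step 3: sold=3 (running total=9) -> [5 5 13]
Step 4: sold=3 (running total=12) -> [4 5 15]
Step 5: sold=3 (running total=15) -> [4 4 17]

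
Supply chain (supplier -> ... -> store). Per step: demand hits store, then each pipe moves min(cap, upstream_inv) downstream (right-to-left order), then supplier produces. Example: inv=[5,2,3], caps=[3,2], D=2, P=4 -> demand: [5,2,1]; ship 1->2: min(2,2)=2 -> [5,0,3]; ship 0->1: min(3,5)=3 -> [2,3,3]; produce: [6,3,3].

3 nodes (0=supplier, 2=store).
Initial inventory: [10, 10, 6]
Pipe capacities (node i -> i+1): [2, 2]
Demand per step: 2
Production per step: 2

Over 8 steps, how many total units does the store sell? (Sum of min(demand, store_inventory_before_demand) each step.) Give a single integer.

Step 1: sold=2 (running total=2) -> [10 10 6]
Step 2: sold=2 (running total=4) -> [10 10 6]
Step 3: sold=2 (running total=6) -> [10 10 6]
Step 4: sold=2 (running total=8) -> [10 10 6]
Step 5: sold=2 (running total=10) -> [10 10 6]
Step 6: sold=2 (running total=12) -> [10 10 6]
Step 7: sold=2 (running total=14) -> [10 10 6]
Step 8: sold=2 (running total=16) -> [10 10 6]

Answer: 16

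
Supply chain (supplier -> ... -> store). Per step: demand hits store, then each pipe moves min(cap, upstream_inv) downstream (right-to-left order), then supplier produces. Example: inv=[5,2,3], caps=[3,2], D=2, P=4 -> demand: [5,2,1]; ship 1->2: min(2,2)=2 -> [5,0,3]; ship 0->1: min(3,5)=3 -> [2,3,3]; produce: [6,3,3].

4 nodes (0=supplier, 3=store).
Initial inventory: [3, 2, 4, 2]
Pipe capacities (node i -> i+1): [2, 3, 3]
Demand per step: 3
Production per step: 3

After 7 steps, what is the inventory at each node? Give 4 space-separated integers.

Step 1: demand=3,sold=2 ship[2->3]=3 ship[1->2]=2 ship[0->1]=2 prod=3 -> inv=[4 2 3 3]
Step 2: demand=3,sold=3 ship[2->3]=3 ship[1->2]=2 ship[0->1]=2 prod=3 -> inv=[5 2 2 3]
Step 3: demand=3,sold=3 ship[2->3]=2 ship[1->2]=2 ship[0->1]=2 prod=3 -> inv=[6 2 2 2]
Step 4: demand=3,sold=2 ship[2->3]=2 ship[1->2]=2 ship[0->1]=2 prod=3 -> inv=[7 2 2 2]
Step 5: demand=3,sold=2 ship[2->3]=2 ship[1->2]=2 ship[0->1]=2 prod=3 -> inv=[8 2 2 2]
Step 6: demand=3,sold=2 ship[2->3]=2 ship[1->2]=2 ship[0->1]=2 prod=3 -> inv=[9 2 2 2]
Step 7: demand=3,sold=2 ship[2->3]=2 ship[1->2]=2 ship[0->1]=2 prod=3 -> inv=[10 2 2 2]

10 2 2 2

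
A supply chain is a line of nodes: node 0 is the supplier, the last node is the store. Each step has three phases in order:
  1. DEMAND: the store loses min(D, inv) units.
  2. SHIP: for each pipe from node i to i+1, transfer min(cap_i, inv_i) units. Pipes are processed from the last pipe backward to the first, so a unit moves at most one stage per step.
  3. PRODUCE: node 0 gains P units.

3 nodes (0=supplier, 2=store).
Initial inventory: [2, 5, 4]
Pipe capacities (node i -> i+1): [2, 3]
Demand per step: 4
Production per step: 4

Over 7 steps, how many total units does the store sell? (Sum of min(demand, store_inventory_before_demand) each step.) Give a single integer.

Answer: 19

Derivation:
Step 1: sold=4 (running total=4) -> [4 4 3]
Step 2: sold=3 (running total=7) -> [6 3 3]
Step 3: sold=3 (running total=10) -> [8 2 3]
Step 4: sold=3 (running total=13) -> [10 2 2]
Step 5: sold=2 (running total=15) -> [12 2 2]
Step 6: sold=2 (running total=17) -> [14 2 2]
Step 7: sold=2 (running total=19) -> [16 2 2]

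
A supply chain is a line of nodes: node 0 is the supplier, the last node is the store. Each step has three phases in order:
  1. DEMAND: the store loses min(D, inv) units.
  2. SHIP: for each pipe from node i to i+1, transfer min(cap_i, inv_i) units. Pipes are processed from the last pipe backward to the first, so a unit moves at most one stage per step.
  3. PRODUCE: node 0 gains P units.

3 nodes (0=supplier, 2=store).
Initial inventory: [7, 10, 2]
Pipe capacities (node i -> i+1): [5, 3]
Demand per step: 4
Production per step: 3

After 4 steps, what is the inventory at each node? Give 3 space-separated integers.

Step 1: demand=4,sold=2 ship[1->2]=3 ship[0->1]=5 prod=3 -> inv=[5 12 3]
Step 2: demand=4,sold=3 ship[1->2]=3 ship[0->1]=5 prod=3 -> inv=[3 14 3]
Step 3: demand=4,sold=3 ship[1->2]=3 ship[0->1]=3 prod=3 -> inv=[3 14 3]
Step 4: demand=4,sold=3 ship[1->2]=3 ship[0->1]=3 prod=3 -> inv=[3 14 3]

3 14 3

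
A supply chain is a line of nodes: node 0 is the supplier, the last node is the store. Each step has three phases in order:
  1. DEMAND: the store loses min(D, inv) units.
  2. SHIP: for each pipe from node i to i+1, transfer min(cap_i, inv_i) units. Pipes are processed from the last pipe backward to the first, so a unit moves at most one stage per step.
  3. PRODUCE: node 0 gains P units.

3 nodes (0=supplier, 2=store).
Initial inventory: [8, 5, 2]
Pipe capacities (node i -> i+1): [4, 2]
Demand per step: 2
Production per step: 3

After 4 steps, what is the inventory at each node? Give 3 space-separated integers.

Step 1: demand=2,sold=2 ship[1->2]=2 ship[0->1]=4 prod=3 -> inv=[7 7 2]
Step 2: demand=2,sold=2 ship[1->2]=2 ship[0->1]=4 prod=3 -> inv=[6 9 2]
Step 3: demand=2,sold=2 ship[1->2]=2 ship[0->1]=4 prod=3 -> inv=[5 11 2]
Step 4: demand=2,sold=2 ship[1->2]=2 ship[0->1]=4 prod=3 -> inv=[4 13 2]

4 13 2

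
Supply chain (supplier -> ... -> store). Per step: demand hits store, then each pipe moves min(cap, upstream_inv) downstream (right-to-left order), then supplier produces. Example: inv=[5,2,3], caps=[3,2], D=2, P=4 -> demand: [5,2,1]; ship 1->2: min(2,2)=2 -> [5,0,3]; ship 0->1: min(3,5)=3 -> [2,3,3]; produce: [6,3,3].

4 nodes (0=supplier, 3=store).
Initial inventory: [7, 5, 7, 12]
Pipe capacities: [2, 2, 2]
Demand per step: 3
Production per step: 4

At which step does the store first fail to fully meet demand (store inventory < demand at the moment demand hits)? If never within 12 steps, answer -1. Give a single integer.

Step 1: demand=3,sold=3 ship[2->3]=2 ship[1->2]=2 ship[0->1]=2 prod=4 -> [9 5 7 11]
Step 2: demand=3,sold=3 ship[2->3]=2 ship[1->2]=2 ship[0->1]=2 prod=4 -> [11 5 7 10]
Step 3: demand=3,sold=3 ship[2->3]=2 ship[1->2]=2 ship[0->1]=2 prod=4 -> [13 5 7 9]
Step 4: demand=3,sold=3 ship[2->3]=2 ship[1->2]=2 ship[0->1]=2 prod=4 -> [15 5 7 8]
Step 5: demand=3,sold=3 ship[2->3]=2 ship[1->2]=2 ship[0->1]=2 prod=4 -> [17 5 7 7]
Step 6: demand=3,sold=3 ship[2->3]=2 ship[1->2]=2 ship[0->1]=2 prod=4 -> [19 5 7 6]
Step 7: demand=3,sold=3 ship[2->3]=2 ship[1->2]=2 ship[0->1]=2 prod=4 -> [21 5 7 5]
Step 8: demand=3,sold=3 ship[2->3]=2 ship[1->2]=2 ship[0->1]=2 prod=4 -> [23 5 7 4]
Step 9: demand=3,sold=3 ship[2->3]=2 ship[1->2]=2 ship[0->1]=2 prod=4 -> [25 5 7 3]
Step 10: demand=3,sold=3 ship[2->3]=2 ship[1->2]=2 ship[0->1]=2 prod=4 -> [27 5 7 2]
Step 11: demand=3,sold=2 ship[2->3]=2 ship[1->2]=2 ship[0->1]=2 prod=4 -> [29 5 7 2]
Step 12: demand=3,sold=2 ship[2->3]=2 ship[1->2]=2 ship[0->1]=2 prod=4 -> [31 5 7 2]
First stockout at step 11

11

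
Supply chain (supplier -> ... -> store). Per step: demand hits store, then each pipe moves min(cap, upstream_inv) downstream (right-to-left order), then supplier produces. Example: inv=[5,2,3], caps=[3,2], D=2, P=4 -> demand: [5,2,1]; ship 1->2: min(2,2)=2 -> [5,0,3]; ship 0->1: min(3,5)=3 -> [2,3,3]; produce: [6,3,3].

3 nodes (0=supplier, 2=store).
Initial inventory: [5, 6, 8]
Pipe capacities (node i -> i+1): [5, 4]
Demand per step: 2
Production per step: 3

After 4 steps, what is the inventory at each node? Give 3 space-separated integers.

Step 1: demand=2,sold=2 ship[1->2]=4 ship[0->1]=5 prod=3 -> inv=[3 7 10]
Step 2: demand=2,sold=2 ship[1->2]=4 ship[0->1]=3 prod=3 -> inv=[3 6 12]
Step 3: demand=2,sold=2 ship[1->2]=4 ship[0->1]=3 prod=3 -> inv=[3 5 14]
Step 4: demand=2,sold=2 ship[1->2]=4 ship[0->1]=3 prod=3 -> inv=[3 4 16]

3 4 16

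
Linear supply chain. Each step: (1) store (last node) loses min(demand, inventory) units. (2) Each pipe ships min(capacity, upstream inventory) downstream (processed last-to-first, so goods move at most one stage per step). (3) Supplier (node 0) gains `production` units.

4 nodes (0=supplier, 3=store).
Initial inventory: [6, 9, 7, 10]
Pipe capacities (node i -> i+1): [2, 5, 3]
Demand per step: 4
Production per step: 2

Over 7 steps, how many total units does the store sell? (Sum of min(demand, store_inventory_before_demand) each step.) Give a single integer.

Answer: 28

Derivation:
Step 1: sold=4 (running total=4) -> [6 6 9 9]
Step 2: sold=4 (running total=8) -> [6 3 11 8]
Step 3: sold=4 (running total=12) -> [6 2 11 7]
Step 4: sold=4 (running total=16) -> [6 2 10 6]
Step 5: sold=4 (running total=20) -> [6 2 9 5]
Step 6: sold=4 (running total=24) -> [6 2 8 4]
Step 7: sold=4 (running total=28) -> [6 2 7 3]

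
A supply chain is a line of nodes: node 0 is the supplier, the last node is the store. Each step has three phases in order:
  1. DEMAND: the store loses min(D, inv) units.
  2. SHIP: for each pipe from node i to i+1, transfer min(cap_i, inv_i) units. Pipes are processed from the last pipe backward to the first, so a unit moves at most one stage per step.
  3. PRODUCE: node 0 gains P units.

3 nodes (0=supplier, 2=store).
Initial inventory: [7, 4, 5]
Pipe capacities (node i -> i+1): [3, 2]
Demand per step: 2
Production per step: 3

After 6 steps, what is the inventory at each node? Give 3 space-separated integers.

Step 1: demand=2,sold=2 ship[1->2]=2 ship[0->1]=3 prod=3 -> inv=[7 5 5]
Step 2: demand=2,sold=2 ship[1->2]=2 ship[0->1]=3 prod=3 -> inv=[7 6 5]
Step 3: demand=2,sold=2 ship[1->2]=2 ship[0->1]=3 prod=3 -> inv=[7 7 5]
Step 4: demand=2,sold=2 ship[1->2]=2 ship[0->1]=3 prod=3 -> inv=[7 8 5]
Step 5: demand=2,sold=2 ship[1->2]=2 ship[0->1]=3 prod=3 -> inv=[7 9 5]
Step 6: demand=2,sold=2 ship[1->2]=2 ship[0->1]=3 prod=3 -> inv=[7 10 5]

7 10 5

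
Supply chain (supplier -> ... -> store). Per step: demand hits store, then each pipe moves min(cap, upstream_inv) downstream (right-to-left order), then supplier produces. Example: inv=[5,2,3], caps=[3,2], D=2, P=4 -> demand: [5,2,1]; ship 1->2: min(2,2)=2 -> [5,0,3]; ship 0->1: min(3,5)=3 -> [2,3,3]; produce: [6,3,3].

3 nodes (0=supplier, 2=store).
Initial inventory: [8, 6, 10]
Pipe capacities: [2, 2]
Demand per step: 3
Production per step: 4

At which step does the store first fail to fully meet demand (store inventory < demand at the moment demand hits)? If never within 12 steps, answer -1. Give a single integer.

Step 1: demand=3,sold=3 ship[1->2]=2 ship[0->1]=2 prod=4 -> [10 6 9]
Step 2: demand=3,sold=3 ship[1->2]=2 ship[0->1]=2 prod=4 -> [12 6 8]
Step 3: demand=3,sold=3 ship[1->2]=2 ship[0->1]=2 prod=4 -> [14 6 7]
Step 4: demand=3,sold=3 ship[1->2]=2 ship[0->1]=2 prod=4 -> [16 6 6]
Step 5: demand=3,sold=3 ship[1->2]=2 ship[0->1]=2 prod=4 -> [18 6 5]
Step 6: demand=3,sold=3 ship[1->2]=2 ship[0->1]=2 prod=4 -> [20 6 4]
Step 7: demand=3,sold=3 ship[1->2]=2 ship[0->1]=2 prod=4 -> [22 6 3]
Step 8: demand=3,sold=3 ship[1->2]=2 ship[0->1]=2 prod=4 -> [24 6 2]
Step 9: demand=3,sold=2 ship[1->2]=2 ship[0->1]=2 prod=4 -> [26 6 2]
Step 10: demand=3,sold=2 ship[1->2]=2 ship[0->1]=2 prod=4 -> [28 6 2]
Step 11: demand=3,sold=2 ship[1->2]=2 ship[0->1]=2 prod=4 -> [30 6 2]
Step 12: demand=3,sold=2 ship[1->2]=2 ship[0->1]=2 prod=4 -> [32 6 2]
First stockout at step 9

9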